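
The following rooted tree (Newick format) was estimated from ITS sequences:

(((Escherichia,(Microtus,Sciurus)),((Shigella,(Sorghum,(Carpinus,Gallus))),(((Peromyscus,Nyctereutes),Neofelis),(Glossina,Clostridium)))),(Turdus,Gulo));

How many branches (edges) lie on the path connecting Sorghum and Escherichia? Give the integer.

The MRCA of Sorghum and Escherichia is the node subtending ((Escherichia,(Microtus,Sciurus)),((Shigella,(Sorghum,(Carpinus,Gallus))),(((Peromyscus,Nyctereutes),Neofelis),(Glossina,Clostridium)))).
From Sorghum up to that node: 4 branches. From Escherichia up to the same node: 2 branches. Total: 4 + 2 = 6.

6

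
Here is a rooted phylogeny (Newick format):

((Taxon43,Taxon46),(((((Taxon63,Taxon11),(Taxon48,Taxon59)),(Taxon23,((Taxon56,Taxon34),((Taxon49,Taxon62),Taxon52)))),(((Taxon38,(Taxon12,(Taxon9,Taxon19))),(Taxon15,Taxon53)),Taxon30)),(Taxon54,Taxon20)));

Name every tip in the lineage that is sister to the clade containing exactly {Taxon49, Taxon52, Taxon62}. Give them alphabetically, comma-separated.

The clade containing exactly {Taxon49, Taxon52, Taxon62} attaches to the tree at the node subtending ((Taxon56,Taxon34),((Taxon49,Taxon62),Taxon52)).
The other lineage descending from that same node — the sister group — is (Taxon56,Taxon34); its 2 tips in alphabetical order are the answer.

Taxon34, Taxon56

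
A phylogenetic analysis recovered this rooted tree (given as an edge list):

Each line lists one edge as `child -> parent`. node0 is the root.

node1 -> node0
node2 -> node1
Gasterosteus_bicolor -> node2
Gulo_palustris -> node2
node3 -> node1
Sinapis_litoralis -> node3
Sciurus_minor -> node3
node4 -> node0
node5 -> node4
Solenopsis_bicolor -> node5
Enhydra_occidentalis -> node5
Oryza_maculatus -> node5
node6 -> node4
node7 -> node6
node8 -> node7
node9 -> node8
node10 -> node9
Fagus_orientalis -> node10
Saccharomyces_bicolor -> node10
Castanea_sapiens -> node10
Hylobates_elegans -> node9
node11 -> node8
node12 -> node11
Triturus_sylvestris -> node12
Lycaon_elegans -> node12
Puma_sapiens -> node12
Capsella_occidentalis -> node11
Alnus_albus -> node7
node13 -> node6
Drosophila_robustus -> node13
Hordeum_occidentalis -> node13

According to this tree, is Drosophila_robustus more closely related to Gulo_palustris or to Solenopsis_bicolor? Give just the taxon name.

The MRCA of Drosophila_robustus and Solenopsis_bicolor subtends ((Solenopsis_bicolor,Enhydra_occidentalis,Oryza_maculatus),(((((Fagus_orientalis,Saccharomyces_bicolor,Castanea_sapiens),Hylobates_elegans),((Triturus_sylvestris,Lycaon_elegans,Puma_sapiens),Capsella_occidentalis)),Alnus_albus),(Drosophila_robustus,Hordeum_occidentalis))) (14 taxa).
The MRCA of Drosophila_robustus and Gulo_palustris is the root, subtending the entire tree (18 taxa).
The first is nested inside the second, so Drosophila_robustus shares a more recent common ancestor with Solenopsis_bicolor.

Solenopsis_bicolor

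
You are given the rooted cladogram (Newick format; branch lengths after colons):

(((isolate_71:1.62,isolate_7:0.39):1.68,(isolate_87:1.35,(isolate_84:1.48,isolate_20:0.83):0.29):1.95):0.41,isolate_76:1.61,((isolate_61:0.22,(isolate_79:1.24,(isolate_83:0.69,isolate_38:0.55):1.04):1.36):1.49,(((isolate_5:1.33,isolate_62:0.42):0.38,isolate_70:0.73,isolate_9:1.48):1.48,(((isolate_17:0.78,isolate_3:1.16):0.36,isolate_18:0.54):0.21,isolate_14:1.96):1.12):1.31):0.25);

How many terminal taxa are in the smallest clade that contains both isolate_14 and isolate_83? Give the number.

12

The MRCA of isolate_14 and isolate_83 is the node subtending ((isolate_61,(isolate_79,(isolate_83,isolate_38))),(((isolate_5,isolate_62),isolate_70,isolate_9),(((isolate_17,isolate_3),isolate_18),isolate_14))).
That clade contains 12 terminal taxa: isolate_14, isolate_17, isolate_18, isolate_3, isolate_38, isolate_5, isolate_61, isolate_62, isolate_70, isolate_79, isolate_83, isolate_9.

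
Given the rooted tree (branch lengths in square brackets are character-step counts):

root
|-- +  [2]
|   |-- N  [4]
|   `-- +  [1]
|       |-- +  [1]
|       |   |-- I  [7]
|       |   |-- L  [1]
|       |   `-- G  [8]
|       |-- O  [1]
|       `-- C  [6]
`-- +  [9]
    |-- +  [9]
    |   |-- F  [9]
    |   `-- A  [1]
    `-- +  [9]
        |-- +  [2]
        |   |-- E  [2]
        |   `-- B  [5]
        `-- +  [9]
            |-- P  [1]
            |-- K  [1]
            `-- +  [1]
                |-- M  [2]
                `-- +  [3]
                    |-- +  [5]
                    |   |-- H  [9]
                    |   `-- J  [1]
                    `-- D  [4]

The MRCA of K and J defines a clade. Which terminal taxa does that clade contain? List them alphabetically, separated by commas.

D, H, J, K, M, P

Tracing K: it sits inside (P,K,(M,((H,J),D))).
Tracing J: it sits inside (H,J).
The smallest clade enclosing both is (P,K,(M,((H,J),D))); the answer is its 6 terminal taxa in alphabetical order.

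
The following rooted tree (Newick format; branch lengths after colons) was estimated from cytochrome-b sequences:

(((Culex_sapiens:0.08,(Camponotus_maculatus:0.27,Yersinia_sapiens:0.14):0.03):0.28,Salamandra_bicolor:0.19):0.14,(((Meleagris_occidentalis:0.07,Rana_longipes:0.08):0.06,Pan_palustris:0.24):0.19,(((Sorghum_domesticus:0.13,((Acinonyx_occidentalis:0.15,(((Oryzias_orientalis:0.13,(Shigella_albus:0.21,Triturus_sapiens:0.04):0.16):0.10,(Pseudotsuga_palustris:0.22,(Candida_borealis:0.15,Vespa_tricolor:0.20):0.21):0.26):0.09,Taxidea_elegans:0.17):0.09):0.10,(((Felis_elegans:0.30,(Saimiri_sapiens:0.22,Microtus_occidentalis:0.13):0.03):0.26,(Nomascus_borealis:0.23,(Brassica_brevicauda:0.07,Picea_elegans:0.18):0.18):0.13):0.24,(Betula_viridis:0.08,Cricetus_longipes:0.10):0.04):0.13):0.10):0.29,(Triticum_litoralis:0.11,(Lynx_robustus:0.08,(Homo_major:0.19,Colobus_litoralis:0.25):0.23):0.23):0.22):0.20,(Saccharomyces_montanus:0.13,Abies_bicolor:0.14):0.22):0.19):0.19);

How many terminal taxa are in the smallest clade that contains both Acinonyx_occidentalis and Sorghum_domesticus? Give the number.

The MRCA of Acinonyx_occidentalis and Sorghum_domesticus is the node subtending (Sorghum_domesticus,((Acinonyx_occidentalis,(((Oryzias_orientalis,(Shigella_albus,Triturus_sapiens)),(Pseudotsuga_palustris,(Candida_borealis,Vespa_tricolor))),Taxidea_elegans)),(((Felis_elegans,(Saimiri_sapiens,Microtus_occidentalis)),(Nomascus_borealis,(Brassica_brevicauda,Picea_elegans))),(Betula_viridis,Cricetus_longipes)))).
That clade contains 17 terminal taxa: Acinonyx_occidentalis, Betula_viridis, Brassica_brevicauda, Candida_borealis, Cricetus_longipes, Felis_elegans, Microtus_occidentalis, Nomascus_borealis, Oryzias_orientalis, Picea_elegans, Pseudotsuga_palustris, Saimiri_sapiens, Shigella_albus, Sorghum_domesticus, Taxidea_elegans, Triturus_sapiens, Vespa_tricolor.

17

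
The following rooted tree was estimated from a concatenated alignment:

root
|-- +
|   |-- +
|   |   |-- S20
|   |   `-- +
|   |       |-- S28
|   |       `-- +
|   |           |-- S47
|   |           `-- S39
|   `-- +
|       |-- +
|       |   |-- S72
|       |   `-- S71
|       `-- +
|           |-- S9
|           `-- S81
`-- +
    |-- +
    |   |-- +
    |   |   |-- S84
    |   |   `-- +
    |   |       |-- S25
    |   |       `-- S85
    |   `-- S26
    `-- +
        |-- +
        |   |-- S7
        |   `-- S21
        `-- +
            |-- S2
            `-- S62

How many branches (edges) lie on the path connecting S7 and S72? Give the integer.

The MRCA of S7 and S72 is the root of the tree.
From S7 up to that node: 4 branches. From S72 up to the same node: 4 branches. Total: 4 + 4 = 8.

8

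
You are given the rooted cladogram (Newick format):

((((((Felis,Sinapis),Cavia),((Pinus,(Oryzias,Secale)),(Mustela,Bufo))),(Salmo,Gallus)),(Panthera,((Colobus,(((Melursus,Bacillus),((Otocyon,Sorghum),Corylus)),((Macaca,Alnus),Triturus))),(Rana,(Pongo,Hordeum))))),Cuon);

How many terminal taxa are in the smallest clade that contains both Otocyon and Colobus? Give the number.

9

The MRCA of Otocyon and Colobus is the node subtending (Colobus,(((Melursus,Bacillus),((Otocyon,Sorghum),Corylus)),((Macaca,Alnus),Triturus))).
That clade contains 9 terminal taxa: Alnus, Bacillus, Colobus, Corylus, Macaca, Melursus, Otocyon, Sorghum, Triturus.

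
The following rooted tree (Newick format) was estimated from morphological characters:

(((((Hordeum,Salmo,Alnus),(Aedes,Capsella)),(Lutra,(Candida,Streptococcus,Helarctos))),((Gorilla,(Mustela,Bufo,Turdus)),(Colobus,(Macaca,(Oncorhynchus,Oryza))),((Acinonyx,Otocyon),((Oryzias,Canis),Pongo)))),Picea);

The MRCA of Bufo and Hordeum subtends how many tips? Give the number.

22

The MRCA of Bufo and Hordeum is the node subtending ((((Hordeum,Salmo,Alnus),(Aedes,Capsella)),(Lutra,(Candida,Streptococcus,Helarctos))),((Gorilla,(Mustela,Bufo,Turdus)),(Colobus,(Macaca,(Oncorhynchus,Oryza))),((Acinonyx,Otocyon),((Oryzias,Canis),Pongo)))).
That clade contains 22 terminal taxa: Acinonyx, Aedes, Alnus, Bufo, Candida, Canis, Capsella, Colobus, Gorilla, Helarctos, Hordeum, Lutra, Macaca, Mustela, Oncorhynchus, Oryza, Oryzias, Otocyon, Pongo, Salmo, Streptococcus, Turdus.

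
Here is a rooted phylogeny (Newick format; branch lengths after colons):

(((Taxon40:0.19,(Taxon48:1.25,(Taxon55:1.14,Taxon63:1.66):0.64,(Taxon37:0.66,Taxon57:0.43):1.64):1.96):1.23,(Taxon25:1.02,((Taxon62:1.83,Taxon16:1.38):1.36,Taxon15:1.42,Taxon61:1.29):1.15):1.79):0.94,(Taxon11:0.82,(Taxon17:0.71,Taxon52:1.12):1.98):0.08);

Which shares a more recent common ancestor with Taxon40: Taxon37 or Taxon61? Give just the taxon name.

Taxon37

The MRCA of Taxon40 and Taxon37 subtends (Taxon40,(Taxon48,(Taxon55,Taxon63),(Taxon37,Taxon57))) (6 taxa).
The MRCA of Taxon40 and Taxon61 subtends ((Taxon40,(Taxon48,(Taxon55,Taxon63),(Taxon37,Taxon57))),(Taxon25,((Taxon62,Taxon16),Taxon15,Taxon61))) (11 taxa).
The first is nested inside the second, so Taxon40 shares a more recent common ancestor with Taxon37.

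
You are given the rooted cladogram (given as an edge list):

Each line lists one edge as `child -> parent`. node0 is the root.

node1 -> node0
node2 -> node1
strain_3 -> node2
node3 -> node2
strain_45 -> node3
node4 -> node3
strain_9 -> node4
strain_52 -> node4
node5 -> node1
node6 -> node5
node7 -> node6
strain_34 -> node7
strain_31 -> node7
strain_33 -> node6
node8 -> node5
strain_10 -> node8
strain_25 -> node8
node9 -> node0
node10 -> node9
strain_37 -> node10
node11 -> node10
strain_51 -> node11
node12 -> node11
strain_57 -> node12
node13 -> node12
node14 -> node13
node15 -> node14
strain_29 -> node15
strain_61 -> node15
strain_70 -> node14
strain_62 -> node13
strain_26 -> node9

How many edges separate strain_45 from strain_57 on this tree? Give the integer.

9

The MRCA of strain_45 and strain_57 is the root of the tree.
From strain_45 up to that node: 4 branches. From strain_57 up to the same node: 5 branches. Total: 4 + 5 = 9.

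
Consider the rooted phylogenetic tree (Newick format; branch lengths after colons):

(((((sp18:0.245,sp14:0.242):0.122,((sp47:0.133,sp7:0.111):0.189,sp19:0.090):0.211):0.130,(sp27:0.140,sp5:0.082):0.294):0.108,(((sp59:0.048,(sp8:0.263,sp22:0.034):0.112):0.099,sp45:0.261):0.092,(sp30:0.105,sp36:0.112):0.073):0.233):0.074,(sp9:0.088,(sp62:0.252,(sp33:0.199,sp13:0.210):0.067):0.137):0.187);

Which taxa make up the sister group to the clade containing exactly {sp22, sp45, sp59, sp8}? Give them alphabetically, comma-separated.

The clade containing exactly {sp22, sp45, sp59, sp8} attaches to the tree at the node subtending (((sp59,(sp8,sp22)),sp45),(sp30,sp36)).
The other lineage descending from that same node — the sister group — is (sp30,sp36); its 2 tips in alphabetical order are the answer.

sp30, sp36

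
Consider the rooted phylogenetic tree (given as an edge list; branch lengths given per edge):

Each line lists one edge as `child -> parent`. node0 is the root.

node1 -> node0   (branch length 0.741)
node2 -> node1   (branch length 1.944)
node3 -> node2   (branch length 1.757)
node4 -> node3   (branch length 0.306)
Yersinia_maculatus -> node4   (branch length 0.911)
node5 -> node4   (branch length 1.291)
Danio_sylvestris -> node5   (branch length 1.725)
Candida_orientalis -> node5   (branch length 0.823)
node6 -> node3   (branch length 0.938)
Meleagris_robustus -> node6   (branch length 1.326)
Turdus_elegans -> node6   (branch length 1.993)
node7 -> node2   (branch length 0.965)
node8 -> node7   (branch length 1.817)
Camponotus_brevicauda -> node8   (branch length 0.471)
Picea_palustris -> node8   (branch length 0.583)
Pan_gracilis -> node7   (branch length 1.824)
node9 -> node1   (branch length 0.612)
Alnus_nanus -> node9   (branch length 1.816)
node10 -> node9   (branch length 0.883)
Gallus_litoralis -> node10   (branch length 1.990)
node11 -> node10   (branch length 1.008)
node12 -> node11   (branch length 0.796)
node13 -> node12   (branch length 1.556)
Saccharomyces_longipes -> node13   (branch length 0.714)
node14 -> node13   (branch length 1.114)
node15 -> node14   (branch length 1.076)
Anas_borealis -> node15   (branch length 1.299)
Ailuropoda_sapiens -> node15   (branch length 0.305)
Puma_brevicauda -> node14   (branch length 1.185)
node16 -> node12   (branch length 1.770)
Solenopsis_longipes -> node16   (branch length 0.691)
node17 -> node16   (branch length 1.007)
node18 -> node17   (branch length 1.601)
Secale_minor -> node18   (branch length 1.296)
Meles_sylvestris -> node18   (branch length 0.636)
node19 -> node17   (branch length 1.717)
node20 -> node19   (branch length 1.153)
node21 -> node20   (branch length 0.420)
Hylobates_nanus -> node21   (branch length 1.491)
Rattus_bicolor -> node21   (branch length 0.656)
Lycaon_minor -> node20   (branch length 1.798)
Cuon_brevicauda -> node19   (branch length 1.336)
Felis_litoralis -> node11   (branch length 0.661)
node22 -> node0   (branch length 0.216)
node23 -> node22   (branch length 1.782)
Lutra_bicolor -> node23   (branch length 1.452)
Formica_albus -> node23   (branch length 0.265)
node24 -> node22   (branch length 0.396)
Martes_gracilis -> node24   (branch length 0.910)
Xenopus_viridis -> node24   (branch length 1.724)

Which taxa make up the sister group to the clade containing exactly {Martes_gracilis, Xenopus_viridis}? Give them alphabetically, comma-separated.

The clade containing exactly {Martes_gracilis, Xenopus_viridis} attaches to the tree at the node subtending ((Lutra_bicolor,Formica_albus),(Martes_gracilis,Xenopus_viridis)).
The other lineage descending from that same node — the sister group — is (Lutra_bicolor,Formica_albus); its 2 tips in alphabetical order are the answer.

Formica_albus, Lutra_bicolor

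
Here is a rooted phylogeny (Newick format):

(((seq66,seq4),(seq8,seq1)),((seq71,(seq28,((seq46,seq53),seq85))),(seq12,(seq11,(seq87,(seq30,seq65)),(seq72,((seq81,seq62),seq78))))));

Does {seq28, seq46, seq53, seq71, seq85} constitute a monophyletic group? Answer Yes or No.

The most recent common ancestor of these taxa subtends (seq71,(seq28,((seq46,seq53),seq85))).
That clade has exactly 5 tips — every listed taxon and nothing else — so the group is monophyletic.

Yes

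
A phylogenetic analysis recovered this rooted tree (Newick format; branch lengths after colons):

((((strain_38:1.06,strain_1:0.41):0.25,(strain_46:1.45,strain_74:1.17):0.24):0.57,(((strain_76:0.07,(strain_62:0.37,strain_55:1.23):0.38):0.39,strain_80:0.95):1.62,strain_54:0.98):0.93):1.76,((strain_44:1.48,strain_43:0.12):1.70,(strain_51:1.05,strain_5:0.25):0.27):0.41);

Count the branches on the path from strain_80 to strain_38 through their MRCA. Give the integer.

The MRCA of strain_80 and strain_38 is the node subtending (((strain_38,strain_1),(strain_46,strain_74)),(((strain_76,(strain_62,strain_55)),strain_80),strain_54)).
From strain_80 up to that node: 3 branches. From strain_38 up to the same node: 3 branches. Total: 3 + 3 = 6.

6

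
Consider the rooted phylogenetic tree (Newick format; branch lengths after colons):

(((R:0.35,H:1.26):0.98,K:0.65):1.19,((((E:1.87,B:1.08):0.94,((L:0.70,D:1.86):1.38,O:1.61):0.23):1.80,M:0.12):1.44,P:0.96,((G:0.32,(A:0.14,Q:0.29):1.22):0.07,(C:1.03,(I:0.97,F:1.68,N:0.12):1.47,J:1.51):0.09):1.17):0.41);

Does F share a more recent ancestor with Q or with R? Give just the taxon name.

The MRCA of F and Q subtends ((G,(A,Q)),(C,(I,F,N),J)) (8 taxa).
The MRCA of F and R is the root, subtending the entire tree (18 taxa).
The first is nested inside the second, so F shares a more recent common ancestor with Q.

Q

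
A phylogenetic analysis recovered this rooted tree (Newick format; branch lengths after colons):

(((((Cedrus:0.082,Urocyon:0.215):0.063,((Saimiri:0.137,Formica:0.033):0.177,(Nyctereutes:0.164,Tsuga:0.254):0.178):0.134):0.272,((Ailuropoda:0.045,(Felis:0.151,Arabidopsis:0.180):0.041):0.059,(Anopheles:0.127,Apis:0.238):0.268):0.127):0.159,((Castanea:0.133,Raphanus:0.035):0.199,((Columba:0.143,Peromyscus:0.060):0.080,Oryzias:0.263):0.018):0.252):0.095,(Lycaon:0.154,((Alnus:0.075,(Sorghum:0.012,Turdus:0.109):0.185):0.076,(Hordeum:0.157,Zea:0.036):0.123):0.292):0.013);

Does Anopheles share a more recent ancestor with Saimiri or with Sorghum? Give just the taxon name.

Saimiri

The MRCA of Anopheles and Saimiri subtends (((Cedrus,Urocyon),((Saimiri,Formica),(Nyctereutes,Tsuga))),((Ailuropoda,(Felis,Arabidopsis)),(Anopheles,Apis))) (11 taxa).
The MRCA of Anopheles and Sorghum is the root, subtending the entire tree (22 taxa).
The first is nested inside the second, so Anopheles shares a more recent common ancestor with Saimiri.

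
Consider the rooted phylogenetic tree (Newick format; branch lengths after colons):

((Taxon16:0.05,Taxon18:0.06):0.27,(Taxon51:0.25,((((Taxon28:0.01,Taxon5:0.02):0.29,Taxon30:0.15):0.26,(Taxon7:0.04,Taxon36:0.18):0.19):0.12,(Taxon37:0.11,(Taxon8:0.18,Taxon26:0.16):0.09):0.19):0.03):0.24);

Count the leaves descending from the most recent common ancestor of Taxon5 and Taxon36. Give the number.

5

The MRCA of Taxon5 and Taxon36 is the node subtending (((Taxon28,Taxon5),Taxon30),(Taxon7,Taxon36)).
That clade contains 5 terminal taxa: Taxon28, Taxon30, Taxon36, Taxon5, Taxon7.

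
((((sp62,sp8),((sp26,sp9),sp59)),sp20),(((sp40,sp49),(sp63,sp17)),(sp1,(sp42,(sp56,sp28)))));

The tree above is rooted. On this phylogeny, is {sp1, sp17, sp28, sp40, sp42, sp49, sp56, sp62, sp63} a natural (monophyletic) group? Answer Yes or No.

The MRCA of the listed taxa is the root, so the smallest clade containing them is the whole tree.
That clade also contains sp20, sp26, sp59, sp8, sp9, which are not in the proposed group, so the group is not monophyletic.

No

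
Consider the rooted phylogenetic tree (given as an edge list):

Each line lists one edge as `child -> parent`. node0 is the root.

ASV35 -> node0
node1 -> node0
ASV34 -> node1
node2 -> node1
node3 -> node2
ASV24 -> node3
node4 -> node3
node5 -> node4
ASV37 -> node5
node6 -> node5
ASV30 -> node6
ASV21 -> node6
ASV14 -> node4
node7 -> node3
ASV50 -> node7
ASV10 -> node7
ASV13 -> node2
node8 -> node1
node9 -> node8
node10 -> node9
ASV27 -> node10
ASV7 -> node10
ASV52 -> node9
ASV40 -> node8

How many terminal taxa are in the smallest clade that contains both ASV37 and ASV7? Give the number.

13

The MRCA of ASV37 and ASV7 is the node subtending (ASV34,((ASV24,((ASV37,(ASV30,ASV21)),ASV14),(ASV50,ASV10)),ASV13),(((ASV27,ASV7),ASV52),ASV40)).
That clade contains 13 terminal taxa: ASV10, ASV13, ASV14, ASV21, ASV24, ASV27, ASV30, ASV34, ASV37, ASV40, ASV50, ASV52, ASV7.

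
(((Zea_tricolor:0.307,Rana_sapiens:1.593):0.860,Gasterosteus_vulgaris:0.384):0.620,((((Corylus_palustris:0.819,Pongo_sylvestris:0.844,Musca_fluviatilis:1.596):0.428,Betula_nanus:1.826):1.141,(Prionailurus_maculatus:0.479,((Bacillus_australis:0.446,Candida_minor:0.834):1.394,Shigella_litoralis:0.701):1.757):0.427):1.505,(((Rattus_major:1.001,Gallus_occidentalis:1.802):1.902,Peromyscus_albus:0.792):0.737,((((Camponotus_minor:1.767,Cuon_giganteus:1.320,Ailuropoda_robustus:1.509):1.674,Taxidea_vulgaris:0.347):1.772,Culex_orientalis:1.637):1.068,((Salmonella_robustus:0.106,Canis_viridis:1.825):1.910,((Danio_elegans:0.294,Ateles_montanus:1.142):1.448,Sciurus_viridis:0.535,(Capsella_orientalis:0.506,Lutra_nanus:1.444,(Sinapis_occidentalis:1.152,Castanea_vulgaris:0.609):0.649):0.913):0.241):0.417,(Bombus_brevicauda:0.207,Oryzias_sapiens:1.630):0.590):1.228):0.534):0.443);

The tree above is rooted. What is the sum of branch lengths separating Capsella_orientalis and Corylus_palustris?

The path runs Capsella_orientalis → … → MRCA → … → Corylus_palustris; the MRCA is the node subtending ((((Corylus_palustris,Pongo_sylvestris,Musca_fluviatilis),Betula_nanus),(Prionailurus_maculatus,((Bacillus_australis,Candida_minor),Shigella_litoralis))),(((Rattus_major,Gallus_occidentalis),Peromyscus_albus),((((Camponotus_minor,Cuon_giganteus,Ailuropoda_robustus),Taxidea_vulgaris),Culex_orientalis),((Salmonella_robustus,Canis_viridis),((Danio_elegans,Ateles_montanus),Sciurus_viridis,(Capsella_orientalis,Lutra_nanus,(Sinapis_occidentalis,Castanea_vulgaris)))),(Bombus_brevicauda,Oryzias_sapiens)))).
Branch lengths along that path: 0.506 + 0.913 + 0.241 + 0.417 + 1.228 + 0.534 + 1.505 + 1.141 + 0.428 + 0.819 = 7.732.

7.732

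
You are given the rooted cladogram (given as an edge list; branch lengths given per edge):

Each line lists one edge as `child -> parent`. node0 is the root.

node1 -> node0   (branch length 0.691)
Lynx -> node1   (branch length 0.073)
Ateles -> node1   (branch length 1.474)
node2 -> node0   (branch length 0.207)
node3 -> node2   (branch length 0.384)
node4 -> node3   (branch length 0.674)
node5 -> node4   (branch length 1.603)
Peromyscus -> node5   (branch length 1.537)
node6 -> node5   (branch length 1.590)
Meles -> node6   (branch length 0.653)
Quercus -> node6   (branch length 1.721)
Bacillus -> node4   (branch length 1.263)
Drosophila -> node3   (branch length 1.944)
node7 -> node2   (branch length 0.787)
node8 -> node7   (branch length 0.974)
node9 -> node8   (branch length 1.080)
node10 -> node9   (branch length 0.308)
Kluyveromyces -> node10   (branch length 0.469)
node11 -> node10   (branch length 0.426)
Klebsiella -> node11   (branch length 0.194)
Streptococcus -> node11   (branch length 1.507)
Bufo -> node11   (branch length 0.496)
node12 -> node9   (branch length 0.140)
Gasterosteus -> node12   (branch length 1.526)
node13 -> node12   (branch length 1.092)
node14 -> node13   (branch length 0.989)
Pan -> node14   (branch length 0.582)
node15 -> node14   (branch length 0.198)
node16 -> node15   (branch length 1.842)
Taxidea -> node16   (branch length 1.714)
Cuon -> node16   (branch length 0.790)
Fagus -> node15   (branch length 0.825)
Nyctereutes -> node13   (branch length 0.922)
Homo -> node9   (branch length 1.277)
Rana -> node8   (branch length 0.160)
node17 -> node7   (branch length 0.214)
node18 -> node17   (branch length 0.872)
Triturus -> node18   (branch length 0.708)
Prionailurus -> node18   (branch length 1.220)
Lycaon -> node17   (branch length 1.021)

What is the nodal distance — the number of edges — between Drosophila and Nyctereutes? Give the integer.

The MRCA of Drosophila and Nyctereutes is the node subtending ((((Peromyscus,(Meles,Quercus)),Bacillus),Drosophila),((((Kluyveromyces,(Klebsiella,Streptococcus,Bufo)),(Gasterosteus,((Pan,((Taxidea,Cuon),Fagus)),Nyctereutes)),Homo),Rana),((Triturus,Prionailurus),Lycaon))).
From Drosophila up to that node: 2 branches. From Nyctereutes up to the same node: 6 branches. Total: 2 + 6 = 8.

8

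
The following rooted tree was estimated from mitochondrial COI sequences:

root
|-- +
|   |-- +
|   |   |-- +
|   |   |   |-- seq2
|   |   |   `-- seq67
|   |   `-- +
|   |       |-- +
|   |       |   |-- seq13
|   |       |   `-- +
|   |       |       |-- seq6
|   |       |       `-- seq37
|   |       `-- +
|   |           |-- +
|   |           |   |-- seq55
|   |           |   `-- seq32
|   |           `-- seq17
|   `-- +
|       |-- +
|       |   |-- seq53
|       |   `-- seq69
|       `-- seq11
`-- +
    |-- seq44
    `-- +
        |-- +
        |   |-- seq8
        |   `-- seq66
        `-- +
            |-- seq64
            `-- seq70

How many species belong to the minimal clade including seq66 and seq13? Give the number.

16

The MRCA of seq66 and seq13 is the root, so the clade is the entire tree.
That clade contains 16 terminal taxa: seq11, seq13, seq17, seq2, seq32, seq37, seq44, seq53, seq55, seq6, seq64, seq66, seq67, seq69, seq70, seq8.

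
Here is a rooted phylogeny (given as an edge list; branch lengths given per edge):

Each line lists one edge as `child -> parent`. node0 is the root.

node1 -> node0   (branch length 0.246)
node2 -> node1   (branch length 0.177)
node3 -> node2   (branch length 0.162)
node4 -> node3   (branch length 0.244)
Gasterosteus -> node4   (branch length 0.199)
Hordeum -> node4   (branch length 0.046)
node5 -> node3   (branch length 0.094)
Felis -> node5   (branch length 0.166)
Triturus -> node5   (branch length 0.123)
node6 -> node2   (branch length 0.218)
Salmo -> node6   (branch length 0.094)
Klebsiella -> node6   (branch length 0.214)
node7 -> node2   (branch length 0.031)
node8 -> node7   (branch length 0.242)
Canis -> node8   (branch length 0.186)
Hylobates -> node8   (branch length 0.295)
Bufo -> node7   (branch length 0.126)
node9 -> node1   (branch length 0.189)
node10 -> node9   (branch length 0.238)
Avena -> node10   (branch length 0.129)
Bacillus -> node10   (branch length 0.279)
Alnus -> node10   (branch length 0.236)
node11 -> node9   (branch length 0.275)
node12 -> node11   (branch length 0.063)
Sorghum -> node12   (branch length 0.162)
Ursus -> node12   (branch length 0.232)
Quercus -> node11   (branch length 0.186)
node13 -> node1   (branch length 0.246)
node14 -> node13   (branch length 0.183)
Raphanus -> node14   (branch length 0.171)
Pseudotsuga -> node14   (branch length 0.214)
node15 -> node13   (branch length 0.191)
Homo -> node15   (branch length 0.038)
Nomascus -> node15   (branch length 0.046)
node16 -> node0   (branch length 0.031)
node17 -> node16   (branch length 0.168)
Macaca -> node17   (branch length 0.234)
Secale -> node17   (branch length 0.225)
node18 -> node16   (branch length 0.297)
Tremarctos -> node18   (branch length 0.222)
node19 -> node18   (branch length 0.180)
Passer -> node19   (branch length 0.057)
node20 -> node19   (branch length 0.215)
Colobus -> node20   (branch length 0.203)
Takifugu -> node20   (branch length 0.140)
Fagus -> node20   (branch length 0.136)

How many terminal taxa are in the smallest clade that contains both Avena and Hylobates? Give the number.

The MRCA of Avena and Hylobates is the node subtending ((((Gasterosteus,Hordeum),(Felis,Triturus)),(Salmo,Klebsiella),((Canis,Hylobates),Bufo)),((Avena,Bacillus,Alnus),((Sorghum,Ursus),Quercus)),((Raphanus,Pseudotsuga),(Homo,Nomascus))).
That clade contains 19 terminal taxa: Alnus, Avena, Bacillus, Bufo, Canis, Felis, Gasterosteus, Homo, Hordeum, Hylobates, Klebsiella, Nomascus, Pseudotsuga, Quercus, Raphanus, Salmo, Sorghum, Triturus, Ursus.

19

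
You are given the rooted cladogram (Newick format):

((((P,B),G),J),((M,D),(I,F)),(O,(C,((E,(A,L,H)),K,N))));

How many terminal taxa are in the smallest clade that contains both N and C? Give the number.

The MRCA of N and C is the node subtending (C,((E,(A,L,H)),K,N)).
That clade contains 7 terminal taxa: A, C, E, H, K, L, N.

7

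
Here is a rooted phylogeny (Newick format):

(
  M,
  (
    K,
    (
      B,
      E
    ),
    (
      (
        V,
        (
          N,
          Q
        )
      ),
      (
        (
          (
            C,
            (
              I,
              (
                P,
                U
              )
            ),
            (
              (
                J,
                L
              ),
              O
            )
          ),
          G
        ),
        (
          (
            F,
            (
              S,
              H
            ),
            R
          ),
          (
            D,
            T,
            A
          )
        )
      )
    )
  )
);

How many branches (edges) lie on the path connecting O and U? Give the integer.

The MRCA of O and U is the node subtending (C,(I,(P,U)),((J,L),O)).
From O up to that node: 2 branches. From U up to the same node: 3 branches. Total: 2 + 3 = 5.

5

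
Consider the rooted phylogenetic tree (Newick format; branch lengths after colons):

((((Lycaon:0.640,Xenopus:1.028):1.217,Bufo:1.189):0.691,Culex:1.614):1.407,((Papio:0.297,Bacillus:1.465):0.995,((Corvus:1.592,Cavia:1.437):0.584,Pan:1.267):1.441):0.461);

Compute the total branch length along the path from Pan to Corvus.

3.443

The path runs Pan → … → MRCA → … → Corvus; the MRCA is the node subtending ((Corvus,Cavia),Pan).
Branch lengths along that path: 1.267 + 0.584 + 1.592 = 3.443.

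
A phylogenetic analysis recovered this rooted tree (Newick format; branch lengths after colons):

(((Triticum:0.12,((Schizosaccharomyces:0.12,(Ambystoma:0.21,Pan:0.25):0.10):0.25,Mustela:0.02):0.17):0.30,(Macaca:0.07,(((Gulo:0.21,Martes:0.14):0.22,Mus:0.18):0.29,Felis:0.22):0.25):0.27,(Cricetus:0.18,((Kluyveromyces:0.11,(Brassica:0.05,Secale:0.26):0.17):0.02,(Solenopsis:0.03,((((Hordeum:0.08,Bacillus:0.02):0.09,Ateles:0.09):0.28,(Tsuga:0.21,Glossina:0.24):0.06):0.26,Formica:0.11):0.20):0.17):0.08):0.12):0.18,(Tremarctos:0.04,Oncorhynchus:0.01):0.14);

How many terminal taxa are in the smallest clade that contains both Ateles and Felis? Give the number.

21

The MRCA of Ateles and Felis is the node subtending ((Triticum,((Schizosaccharomyces,(Ambystoma,Pan)),Mustela)),(Macaca,(((Gulo,Martes),Mus),Felis)),(Cricetus,((Kluyveromyces,(Brassica,Secale)),(Solenopsis,((((Hordeum,Bacillus),Ateles),(Tsuga,Glossina)),Formica))))).
That clade contains 21 terminal taxa: Ambystoma, Ateles, Bacillus, Brassica, Cricetus, Felis, Formica, Glossina, Gulo, Hordeum, Kluyveromyces, Macaca, Martes, Mus, Mustela, Pan, Schizosaccharomyces, Secale, Solenopsis, Triticum, Tsuga.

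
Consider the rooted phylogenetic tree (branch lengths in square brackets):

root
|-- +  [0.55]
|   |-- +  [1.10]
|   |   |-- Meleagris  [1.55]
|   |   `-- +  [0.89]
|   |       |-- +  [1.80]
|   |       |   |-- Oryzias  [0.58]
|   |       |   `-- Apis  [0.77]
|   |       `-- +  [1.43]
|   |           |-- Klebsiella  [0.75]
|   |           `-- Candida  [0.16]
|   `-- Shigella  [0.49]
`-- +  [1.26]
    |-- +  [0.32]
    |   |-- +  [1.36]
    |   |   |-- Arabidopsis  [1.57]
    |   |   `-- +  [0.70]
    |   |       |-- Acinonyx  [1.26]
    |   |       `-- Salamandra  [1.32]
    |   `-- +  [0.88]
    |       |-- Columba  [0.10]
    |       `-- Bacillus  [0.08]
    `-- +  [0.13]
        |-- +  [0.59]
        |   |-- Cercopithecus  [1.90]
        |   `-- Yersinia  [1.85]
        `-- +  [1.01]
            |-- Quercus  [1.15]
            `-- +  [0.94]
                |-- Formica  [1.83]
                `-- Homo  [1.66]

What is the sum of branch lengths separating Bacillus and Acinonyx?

The path runs Bacillus → … → MRCA → … → Acinonyx; the MRCA is the node subtending ((Arabidopsis,(Acinonyx,Salamandra)),(Columba,Bacillus)).
Branch lengths along that path: 0.08 + 0.88 + 1.36 + 0.70 + 1.26 = 4.28.

4.28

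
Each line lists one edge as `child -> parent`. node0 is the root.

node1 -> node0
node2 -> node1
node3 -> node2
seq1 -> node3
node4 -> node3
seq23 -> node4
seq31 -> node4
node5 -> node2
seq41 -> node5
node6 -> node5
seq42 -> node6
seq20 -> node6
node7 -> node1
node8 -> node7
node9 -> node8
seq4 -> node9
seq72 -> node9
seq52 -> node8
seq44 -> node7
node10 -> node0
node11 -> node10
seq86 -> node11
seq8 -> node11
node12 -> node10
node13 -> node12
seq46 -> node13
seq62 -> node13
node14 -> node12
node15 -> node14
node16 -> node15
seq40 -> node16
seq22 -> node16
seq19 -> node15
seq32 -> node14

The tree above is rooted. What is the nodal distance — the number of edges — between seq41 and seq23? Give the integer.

5

The MRCA of seq41 and seq23 is the node subtending ((seq1,(seq23,seq31)),(seq41,(seq42,seq20))).
From seq41 up to that node: 2 branches. From seq23 up to the same node: 3 branches. Total: 2 + 3 = 5.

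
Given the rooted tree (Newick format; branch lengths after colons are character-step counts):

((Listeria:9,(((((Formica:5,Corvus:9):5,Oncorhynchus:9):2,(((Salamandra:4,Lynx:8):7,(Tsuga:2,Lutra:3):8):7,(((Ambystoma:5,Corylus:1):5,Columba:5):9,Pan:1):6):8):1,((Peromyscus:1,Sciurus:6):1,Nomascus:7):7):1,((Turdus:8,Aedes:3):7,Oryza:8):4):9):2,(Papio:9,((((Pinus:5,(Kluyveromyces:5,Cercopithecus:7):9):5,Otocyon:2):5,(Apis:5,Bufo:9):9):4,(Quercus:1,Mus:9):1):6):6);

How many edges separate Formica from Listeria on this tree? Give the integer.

7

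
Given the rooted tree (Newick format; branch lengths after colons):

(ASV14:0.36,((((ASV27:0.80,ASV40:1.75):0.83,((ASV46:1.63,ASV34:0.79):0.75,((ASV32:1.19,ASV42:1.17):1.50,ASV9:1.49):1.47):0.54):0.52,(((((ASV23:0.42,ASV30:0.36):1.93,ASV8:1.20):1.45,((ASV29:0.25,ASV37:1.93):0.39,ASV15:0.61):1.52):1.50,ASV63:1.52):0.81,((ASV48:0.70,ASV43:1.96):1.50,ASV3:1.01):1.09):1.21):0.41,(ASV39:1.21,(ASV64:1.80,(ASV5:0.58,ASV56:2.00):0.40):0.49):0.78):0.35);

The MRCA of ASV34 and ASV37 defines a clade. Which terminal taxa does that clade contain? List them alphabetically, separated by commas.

ASV15, ASV23, ASV27, ASV29, ASV3, ASV30, ASV32, ASV34, ASV37, ASV40, ASV42, ASV43, ASV46, ASV48, ASV63, ASV8, ASV9

Tracing ASV34: it sits inside (ASV46,ASV34).
Tracing ASV37: it sits inside (ASV29,ASV37).
The smallest clade enclosing both is (((ASV27,ASV40),((ASV46,ASV34),((ASV32,ASV42),ASV9))),(((((ASV23,ASV30),ASV8),((ASV29,ASV37),ASV15)),ASV63),((ASV48,ASV43),ASV3))); the answer is its 17 terminal taxa in alphabetical order.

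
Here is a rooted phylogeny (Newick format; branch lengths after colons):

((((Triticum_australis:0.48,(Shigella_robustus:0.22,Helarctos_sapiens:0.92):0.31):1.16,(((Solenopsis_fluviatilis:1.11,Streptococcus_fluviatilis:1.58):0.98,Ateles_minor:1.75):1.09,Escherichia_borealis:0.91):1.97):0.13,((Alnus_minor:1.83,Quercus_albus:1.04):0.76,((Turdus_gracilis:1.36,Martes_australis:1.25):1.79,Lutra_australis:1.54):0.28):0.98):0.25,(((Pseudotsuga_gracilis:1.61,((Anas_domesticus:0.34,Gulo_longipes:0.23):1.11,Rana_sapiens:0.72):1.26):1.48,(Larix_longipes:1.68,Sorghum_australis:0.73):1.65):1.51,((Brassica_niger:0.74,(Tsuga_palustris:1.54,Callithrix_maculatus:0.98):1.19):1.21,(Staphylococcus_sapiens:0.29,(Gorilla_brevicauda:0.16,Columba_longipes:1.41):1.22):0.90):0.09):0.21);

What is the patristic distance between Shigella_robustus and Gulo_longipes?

7.87

The path runs Shigella_robustus → … → MRCA → … → Gulo_longipes; the MRCA is the root of the tree.
Branch lengths along that path: 0.22 + 0.31 + 1.16 + 0.13 + 0.25 + 0.21 + 1.51 + 1.48 + 1.26 + 1.11 + 0.23 = 7.87.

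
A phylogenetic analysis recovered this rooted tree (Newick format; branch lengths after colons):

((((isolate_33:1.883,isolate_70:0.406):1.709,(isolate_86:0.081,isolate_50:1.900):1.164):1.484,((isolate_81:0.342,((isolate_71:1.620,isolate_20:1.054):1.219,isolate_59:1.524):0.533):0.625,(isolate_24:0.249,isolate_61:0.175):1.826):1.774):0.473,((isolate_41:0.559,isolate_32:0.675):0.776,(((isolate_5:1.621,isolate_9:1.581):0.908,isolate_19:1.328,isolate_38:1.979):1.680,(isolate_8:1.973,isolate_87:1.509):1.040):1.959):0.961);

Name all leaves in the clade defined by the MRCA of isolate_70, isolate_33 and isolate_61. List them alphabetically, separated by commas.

isolate_20, isolate_24, isolate_33, isolate_50, isolate_59, isolate_61, isolate_70, isolate_71, isolate_81, isolate_86

Tracing isolate_70: it sits inside (isolate_33,isolate_70).
Tracing isolate_33: it sits inside (isolate_33,isolate_70).
Tracing isolate_61: it sits inside (isolate_24,isolate_61).
The smallest clade enclosing all 3 is (((isolate_33,isolate_70),(isolate_86,isolate_50)),((isolate_81,((isolate_71,isolate_20),isolate_59)),(isolate_24,isolate_61))); the answer is its 10 terminal taxa in alphabetical order.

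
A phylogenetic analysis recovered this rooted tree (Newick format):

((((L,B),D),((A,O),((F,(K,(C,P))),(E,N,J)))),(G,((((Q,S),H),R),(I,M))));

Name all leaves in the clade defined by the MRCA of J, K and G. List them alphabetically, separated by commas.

A, B, C, D, E, F, G, H, I, J, K, L, M, N, O, P, Q, R, S

Tracing J: it sits inside (E,N,J).
Tracing K: it sits inside (K,(C,P)).
Tracing G: it sits inside (G,((((Q,S),H),R),(I,M))).
The smallest clade enclosing all 3 is the whole tree (their MRCA is the root), so the answer is all 19 tips in alphabetical order.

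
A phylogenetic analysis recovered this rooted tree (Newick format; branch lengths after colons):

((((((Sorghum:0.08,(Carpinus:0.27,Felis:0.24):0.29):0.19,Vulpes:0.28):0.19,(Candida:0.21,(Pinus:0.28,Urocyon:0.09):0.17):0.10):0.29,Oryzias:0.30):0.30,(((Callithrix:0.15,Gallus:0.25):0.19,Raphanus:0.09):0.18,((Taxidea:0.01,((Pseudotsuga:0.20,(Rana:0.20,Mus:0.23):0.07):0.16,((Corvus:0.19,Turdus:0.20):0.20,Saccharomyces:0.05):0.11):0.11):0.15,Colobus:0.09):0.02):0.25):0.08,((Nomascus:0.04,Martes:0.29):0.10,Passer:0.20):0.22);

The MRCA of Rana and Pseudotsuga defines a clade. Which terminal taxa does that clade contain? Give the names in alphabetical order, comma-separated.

Mus, Pseudotsuga, Rana

Tracing Rana: it sits inside (Rana,Mus).
Tracing Pseudotsuga: it sits inside (Pseudotsuga,(Rana,Mus)).
The smallest clade enclosing both is (Pseudotsuga,(Rana,Mus)); the answer is its 3 terminal taxa in alphabetical order.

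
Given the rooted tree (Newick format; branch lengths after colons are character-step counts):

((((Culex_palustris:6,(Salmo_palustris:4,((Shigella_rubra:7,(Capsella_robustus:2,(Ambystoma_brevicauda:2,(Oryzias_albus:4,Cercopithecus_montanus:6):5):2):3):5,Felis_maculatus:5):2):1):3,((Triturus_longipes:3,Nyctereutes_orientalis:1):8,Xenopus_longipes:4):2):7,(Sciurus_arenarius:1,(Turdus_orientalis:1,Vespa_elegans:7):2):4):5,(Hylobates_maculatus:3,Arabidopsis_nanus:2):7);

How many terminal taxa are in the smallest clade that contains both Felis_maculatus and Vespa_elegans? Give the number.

The MRCA of Felis_maculatus and Vespa_elegans is the node subtending (((Culex_palustris,(Salmo_palustris,((Shigella_rubra,(Capsella_robustus,(Ambystoma_brevicauda,(Oryzias_albus,Cercopithecus_montanus)))),Felis_maculatus))),((Triturus_longipes,Nyctereutes_orientalis),Xenopus_longipes)),(Sciurus_arenarius,(Turdus_orientalis,Vespa_elegans))).
That clade contains 14 terminal taxa: Ambystoma_brevicauda, Capsella_robustus, Cercopithecus_montanus, Culex_palustris, Felis_maculatus, Nyctereutes_orientalis, Oryzias_albus, Salmo_palustris, Sciurus_arenarius, Shigella_rubra, Triturus_longipes, Turdus_orientalis, Vespa_elegans, Xenopus_longipes.

14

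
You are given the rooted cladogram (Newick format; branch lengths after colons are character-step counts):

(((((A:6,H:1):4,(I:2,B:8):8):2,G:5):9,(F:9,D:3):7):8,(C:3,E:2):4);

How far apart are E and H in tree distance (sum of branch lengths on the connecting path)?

30

The path runs E → … → MRCA → … → H; the MRCA is the root of the tree.
Branch lengths along that path: 2 + 4 + 8 + 9 + 2 + 4 + 1 = 30.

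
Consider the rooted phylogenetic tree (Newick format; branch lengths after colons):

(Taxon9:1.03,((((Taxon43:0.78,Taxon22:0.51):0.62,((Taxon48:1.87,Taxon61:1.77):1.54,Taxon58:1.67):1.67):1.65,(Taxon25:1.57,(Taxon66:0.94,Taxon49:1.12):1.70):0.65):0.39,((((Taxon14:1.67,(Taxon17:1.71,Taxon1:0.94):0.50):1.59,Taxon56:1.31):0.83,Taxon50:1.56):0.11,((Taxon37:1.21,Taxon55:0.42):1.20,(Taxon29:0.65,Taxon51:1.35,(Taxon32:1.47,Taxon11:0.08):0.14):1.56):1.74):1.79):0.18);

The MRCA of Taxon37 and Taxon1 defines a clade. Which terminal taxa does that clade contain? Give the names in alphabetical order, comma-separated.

Tracing Taxon37: it sits inside (Taxon37,Taxon55).
Tracing Taxon1: it sits inside (Taxon17,Taxon1).
The smallest clade enclosing both is ((((Taxon14,(Taxon17,Taxon1)),Taxon56),Taxon50),((Taxon37,Taxon55),(Taxon29,Taxon51,(Taxon32,Taxon11)))); the answer is its 11 terminal taxa in alphabetical order.

Taxon1, Taxon11, Taxon14, Taxon17, Taxon29, Taxon32, Taxon37, Taxon50, Taxon51, Taxon55, Taxon56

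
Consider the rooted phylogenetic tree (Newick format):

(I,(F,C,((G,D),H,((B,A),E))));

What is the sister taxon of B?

A

B attaches to the tree at the node subtending (B,A).
The other lineage descending from that same node — the sister group — is the single tip A.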